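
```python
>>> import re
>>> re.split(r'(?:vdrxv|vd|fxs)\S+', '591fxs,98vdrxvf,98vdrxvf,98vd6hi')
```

Matches to split on: at [3:32] → 'fxs,98vdrxvf,98vdrxvf,98vd6hi'.
The string is cut at each match, leaving 2 pieces.

['591', '']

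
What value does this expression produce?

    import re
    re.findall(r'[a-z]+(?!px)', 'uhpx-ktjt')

Because the assertion is negative and zero-width, positions next to the forbidden text are skipped.
No capturing groups, so `findall` returns the 2 full match strings.

['uhpx', 'ktjt']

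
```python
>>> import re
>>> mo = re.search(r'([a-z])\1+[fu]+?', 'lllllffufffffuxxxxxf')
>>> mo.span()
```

(0, 6)

`\1` is not a pattern — it's the concrete string captured by group 1, re-applied verbatim.
The match spans [0:6] → 'lllllf'.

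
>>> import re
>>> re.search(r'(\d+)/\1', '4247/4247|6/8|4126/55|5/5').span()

(0, 9)

The backreference `\1` re-matches whatever the first group consumed, character for character.
`re.search` scans for the first position where the pattern succeeds.
The match spans [0:9] → '4247/4247'.
Captured: group 1 = '4247'.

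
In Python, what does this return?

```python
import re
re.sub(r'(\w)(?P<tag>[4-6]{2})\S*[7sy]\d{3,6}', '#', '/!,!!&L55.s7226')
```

The pattern matches a word character (captured); then exactly 2 of a character in [4-6] (captured as 'tag'); then zero or more of a non-whitespace character, then one of [7sy], then 3 to 6 of a digit.
Matches: at [6:15] → 'L55.s7226'.
Each match is replaced by '#'.

'/!,!!&#'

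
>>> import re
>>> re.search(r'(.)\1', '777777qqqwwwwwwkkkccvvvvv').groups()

The match spans [0:2] → '77'.
Captured: group 1 = '7'.

('7',)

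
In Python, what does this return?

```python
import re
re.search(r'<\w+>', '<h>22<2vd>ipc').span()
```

(0, 3)

The match spans [0:3] → '<h>'.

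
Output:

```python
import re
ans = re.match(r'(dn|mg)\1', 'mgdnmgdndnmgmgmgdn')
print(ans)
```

`\1` is not a pattern — it's the concrete string captured by group 1, re-applied verbatim.
With `match`, the pattern is implicitly anchored at the beginning.
Here the pattern fails at index 0, so the call returns None.

None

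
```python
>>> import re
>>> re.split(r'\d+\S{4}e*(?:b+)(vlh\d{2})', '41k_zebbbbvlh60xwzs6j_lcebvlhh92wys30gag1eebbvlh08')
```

The pattern matches one or more of a digit, then exactly 4 of a non-whitespace character, then zero or more of the literal 'e'; then one or more of a literal 'b' (non-capturing group); then the literal 'vlh', then exactly 2 of a digit (captured).
`re.split` interleaves the captured-group text with the surrounding fragments.

['', 'vlh60', 'xwzs6j_lcebvlhh92wys', 'vlh08', '']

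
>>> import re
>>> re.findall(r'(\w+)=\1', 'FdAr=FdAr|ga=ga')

`\1` has to match the exact text group 1 already captured.
With a single group, `findall` returns only what that group captured — 2 items.

['FdAr', 'ga']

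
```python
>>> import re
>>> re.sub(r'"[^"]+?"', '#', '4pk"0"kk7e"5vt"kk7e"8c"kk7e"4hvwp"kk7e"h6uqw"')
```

'4pk#kk7e#kk7e#kk7e#kk7e#'

Matches: at [3:6] → '"0"'; at [10:15] → '"5vt"'; at [19:23] → '"8c"'; at [27:34] → '"4hvwp"'; at [38:45] → '"h6uqw"'.
Each match is replaced by '#'.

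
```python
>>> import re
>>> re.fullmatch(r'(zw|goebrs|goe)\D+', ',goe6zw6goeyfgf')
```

For `fullmatch`, every character of the input must be accounted for by the pattern.
Here there's no way to consume every character, so the call returns None.

None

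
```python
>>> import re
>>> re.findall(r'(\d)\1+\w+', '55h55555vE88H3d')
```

A backreference is literal: `\1` must see the identical characters the first group matched.
Scanning left to right: at [0:15] match '55h55555vE88H3d', group 1 = '5'.
One capturing group, so `findall` returns just the captured substring from the one match — 1 in all.

['5']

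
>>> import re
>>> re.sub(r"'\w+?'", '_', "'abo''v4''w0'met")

Matches: at [0:5] → "'abo'"; at [5:9] → "'v4'"; at [9:13] → "'w0'".
Each match is replaced by '_'.

'___met'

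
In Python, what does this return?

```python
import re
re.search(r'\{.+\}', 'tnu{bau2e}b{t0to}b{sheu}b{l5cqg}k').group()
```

The match spans [3:32] → '{bau2e}b{t0to}b{sheu}b{l5cqg}'.

'{bau2e}b{t0to}b{sheu}b{l5cqg}'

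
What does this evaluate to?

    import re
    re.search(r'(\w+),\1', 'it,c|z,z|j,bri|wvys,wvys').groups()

('z',)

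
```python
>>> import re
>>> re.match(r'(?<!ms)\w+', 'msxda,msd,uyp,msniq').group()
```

'msxda'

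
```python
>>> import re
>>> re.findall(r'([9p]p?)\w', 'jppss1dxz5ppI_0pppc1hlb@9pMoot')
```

This matches one of [9p], then optionally the literal 'p' (captured); then a word character.
One capturing group, so `findall` returns just the captured substring from each match — 4 in all.

['pp', 'pp', 'pp', '9p']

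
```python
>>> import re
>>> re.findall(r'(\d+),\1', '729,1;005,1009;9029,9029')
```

['9029']

`\1` is not a pattern — it's the concrete string captured by group 1, re-applied verbatim.
Walking the string: at [15:24] match '9029,9029', group 1 = '9029'.
With a single group, `findall` returns only what that group captured — 1 item.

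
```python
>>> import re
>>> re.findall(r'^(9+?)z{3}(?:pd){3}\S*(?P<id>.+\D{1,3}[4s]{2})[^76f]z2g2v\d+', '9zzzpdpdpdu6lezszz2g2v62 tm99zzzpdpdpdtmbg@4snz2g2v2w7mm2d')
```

[('9', ' tm99zzzpdpdpdtmbg@4s')]

The pattern matches anchored at the start of the string; then one or more of a literal '9' (lazy) (captured); then exactly 3 of a literal 'z', then the literal 'pd' repeated 3 times, then zero or more of a non-whitespace character; then one or more of any character, then 1 to 3 of a non-digit, then exactly 2 of one of [4s] (captured as 'id'); then any character except [76f], then the literal 'z2'; then the literal 'g2v', then one or more of a digit.
Scanning left to right: at [0:52] match '9zzzpdpdpdu6lezszz2g2v62 tm99zzzpdpdpdtmbg@4snz2g2v2', groups = ('9', ' tm99zzzpdpdpdtmbg@4s').
With 2 capturing groups, `findall` returns a 2-tuple per match.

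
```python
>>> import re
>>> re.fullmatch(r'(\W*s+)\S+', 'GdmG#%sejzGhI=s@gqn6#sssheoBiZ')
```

None

`fullmatch` succeeds only if the pattern covers the string from start to end.
Here there's no way to consume every character, so the call returns None.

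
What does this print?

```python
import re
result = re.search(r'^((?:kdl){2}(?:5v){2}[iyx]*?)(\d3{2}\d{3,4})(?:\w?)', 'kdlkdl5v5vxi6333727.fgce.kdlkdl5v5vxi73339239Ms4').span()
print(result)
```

This matches anchored at the start of the string; then the literal 'kdl' repeated 2 times, then the literal '5v' repeated 2 times, then zero or more of one of [iyx] (lazy) (captured); then a digit, then exactly 2 of the literal '3', then 3 to 4 of a digit (captured); then optionally a word character (non-capturing group).
`re.search` scans for the first position where the pattern succeeds.
The match spans [0:19] → 'kdlkdl5v5vxi6333727'.
Captured: group 1 = 'kdlkdl5v5vxi', group 2 = '6333727'.

(0, 19)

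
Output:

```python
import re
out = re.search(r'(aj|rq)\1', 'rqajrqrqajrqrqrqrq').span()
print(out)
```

A backreference is literal: `\1` must see the identical characters the first group matched.
Unlike `match`, `search` isn't anchored — it looks for the pattern anywhere in the string.
The match spans [4:8] → 'rqrq'.
Captured: group 1 = 'rq'.

(4, 8)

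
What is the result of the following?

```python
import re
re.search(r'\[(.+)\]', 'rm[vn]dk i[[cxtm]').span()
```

The match spans [2:17] → '[vn]dk i[[cxtm]'.

(2, 17)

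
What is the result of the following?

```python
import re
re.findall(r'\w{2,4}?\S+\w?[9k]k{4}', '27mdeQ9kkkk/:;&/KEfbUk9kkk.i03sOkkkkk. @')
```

Pattern: 2 to 4 of a word character (lazy), then one or more of a non-whitespace character; then optionally a word character, then one of [9k], then exactly 4 of a literal 'k'.
No capturing groups, so `findall` returns the 1 full match string.

['27mdeQ9kkkk/:;&/KEfbUk9kkk.i03sOkkkkk']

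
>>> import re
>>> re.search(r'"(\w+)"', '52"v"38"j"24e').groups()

('v',)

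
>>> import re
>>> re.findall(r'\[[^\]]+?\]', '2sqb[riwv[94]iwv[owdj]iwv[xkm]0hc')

['[riwv[94]', '[owdj]', '[xkm]']

Walking the string: at [4:13] → '[riwv[94]'; at [16:22] → '[owdj]'; at [25:30] → '[xkm]'.
Since nothing is captured, `findall` lists the 3 matched substrings directly.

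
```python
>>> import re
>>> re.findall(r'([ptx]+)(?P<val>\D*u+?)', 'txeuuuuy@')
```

The pattern matches one or more of one of [ptx] (captured); then zero or more of a non-digit, then one or more of a literal 'u' (lazy) (captured as 'val').
Walking the string: at [0:7] match 'txeuuuu', groups = ('tx', 'euuuu').
2 groups means the one result is a tuple of 2 captured strings — 1 here.

[('tx', 'euuuu')]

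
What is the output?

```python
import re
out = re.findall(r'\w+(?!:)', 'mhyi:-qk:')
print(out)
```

The negative lookaround is zero-width — it rules out positions where the adjacent text would match, without consuming anything.
Scanning left to right: at [0:3] → 'mhy'; at [6:7] → 'q'.
Since nothing is captured, `findall` lists the 2 matched substrings directly.

['mhy', 'q']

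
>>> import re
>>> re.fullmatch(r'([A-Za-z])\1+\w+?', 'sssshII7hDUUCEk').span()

(0, 15)

`\1` is not a pattern — it's the concrete string captured by group 1, re-applied verbatim.
For `fullmatch`, every character of the input must be accounted for by the pattern.
The match spans [0:15] → 'sssshII7hDUUCEk'.
Captured: group 1 = 's'.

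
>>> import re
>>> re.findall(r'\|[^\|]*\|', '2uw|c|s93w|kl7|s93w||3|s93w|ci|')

['|c|', '|kl7|', '||', '|s93w|']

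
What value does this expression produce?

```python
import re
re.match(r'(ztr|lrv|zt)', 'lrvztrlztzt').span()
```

(0, 3)

`match` is anchored at position 0; if the pattern doesn't fit there, it returns None.
The match spans [0:3] → 'lrv'.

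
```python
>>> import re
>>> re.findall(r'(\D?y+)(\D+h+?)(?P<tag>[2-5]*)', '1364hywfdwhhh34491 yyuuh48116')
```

[('hy', 'wfdwhhh', '344'), (' yy', 'uuh', '4')]

The pattern matches optionally a non-digit, then one or more of the literal 'y' (captured); then one or more of a non-digit, then one or more of the literal 'h' (lazy) (captured); then zero or more of a character in [2-5] (captured as 'tag').
Scanning left to right: at [4:16] match 'hywfdwhhh344', groups = ('hy', 'wfdwhhh', '344'); at [18:25] match ' yyuuh4', groups = (' yy', 'uuh', '4').
`findall` packs the 3 group values into a tuple for every match.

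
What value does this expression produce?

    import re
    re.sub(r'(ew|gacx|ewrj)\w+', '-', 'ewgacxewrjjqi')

'-'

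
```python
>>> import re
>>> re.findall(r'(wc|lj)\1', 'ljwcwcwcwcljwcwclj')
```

['wc', 'wc', 'wc']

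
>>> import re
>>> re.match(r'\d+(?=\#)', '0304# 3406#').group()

`match` is anchored at position 0; if the pattern doesn't fit there, it returns None.
The match spans [0:4] → '0304'.

'0304'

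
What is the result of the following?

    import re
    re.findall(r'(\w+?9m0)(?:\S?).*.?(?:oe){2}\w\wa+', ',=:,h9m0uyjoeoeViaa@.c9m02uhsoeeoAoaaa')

The pattern matches one or more of a word character (lazy), then the literal '9m', then the literal '0' (captured); then optionally a non-whitespace character (non-capturing group); then zero or more of any character, then optionally any character, then the literal 'oe' repeated 2 times; then a word character, then a word character, then one or more of the literal 'a'.
Walking the string: at [4:19] match 'h9m0uyjoeoeViaa', group 1 = 'h9m0'.
Because there's exactly one group, `findall` drops the full match and keeps group 1 from the one hit.

['h9m0']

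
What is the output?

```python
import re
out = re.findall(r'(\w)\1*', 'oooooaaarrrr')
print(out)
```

A backreference is literal: `\1` must see the identical characters the first group matched.
Walking the string: at [0:5] match 'ooooo', group 1 = 'o'; at [5:8] match 'aaa', group 1 = 'a'; at [8:12] match 'rrrr', group 1 = 'r'.
`findall` collects group 1 from each match (3 total).

['o', 'a', 'r']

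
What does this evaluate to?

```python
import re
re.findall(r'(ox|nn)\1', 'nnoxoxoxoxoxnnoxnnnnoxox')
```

['ox', 'ox', 'nn', 'ox']

After group 1 captures some text, `\1` only succeeds where that same text appears again.
Matches: at [2:6] match 'oxox', group 1 = 'ox'; at [6:10] match 'oxox', group 1 = 'ox'; at [16:20] match 'nnnn', group 1 = 'nn'; at [20:24] match 'oxox', group 1 = 'ox'.
With a single group, `findall` returns only what that group captured — 4 items.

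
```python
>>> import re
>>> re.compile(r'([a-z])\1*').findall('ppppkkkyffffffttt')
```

['p', 'k', 'y', 'f', 't']

A backreference is literal: `\1` must see the identical characters the first group matched.
Scanning left to right: at [0:4] match 'pppp', group 1 = 'p'; at [4:7] match 'kkk', group 1 = 'k'; at [7:8] match 'y', group 1 = 'y'; at [8:14] match 'ffffff', group 1 = 'f'; at [14:17] match 'ttt', group 1 = 't'.
With a single group, `findall` returns only what that group captured — 5 items.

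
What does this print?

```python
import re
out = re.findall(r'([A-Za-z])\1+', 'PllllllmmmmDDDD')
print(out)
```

`\1` has to match the exact text group 1 already captured.
One capturing group, so `findall` returns just the captured substring from each match — 3 in all.

['l', 'm', 'D']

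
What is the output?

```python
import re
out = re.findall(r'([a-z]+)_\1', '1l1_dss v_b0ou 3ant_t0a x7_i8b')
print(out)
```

['t']

A backreference is literal: `\1` must see the identical characters the first group matched.
Scanning left to right: at [18:21] match 't_t', group 1 = 't'.
`findall` collects group 1 from the one match (1 total).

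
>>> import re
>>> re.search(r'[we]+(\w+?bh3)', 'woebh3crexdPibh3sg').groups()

The pattern matches one or more of one of [we]; then one or more of a word character (lazy), then the literal 'bh3' (captured).
A non-greedy quantifier consumes as few characters as it can — just enough that the remainder of the pattern still matches from where it stops; whatever follows it matches normally.
`re.search` scans for the first position where the pattern succeeds.
The match spans [0:6] → 'woebh3'.
Captured: group 1 = 'oebh3'.

('oebh3',)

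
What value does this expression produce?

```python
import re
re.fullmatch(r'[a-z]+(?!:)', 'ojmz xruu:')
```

None

`(?!…)`/`(?<!…)` only lets a position through if the neighbouring text does NOT match; no characters are consumed.
`re.fullmatch` is like wrapping the pattern in `^…$` (in single-line mode).
Here there's no way to consume every character, so the call returns None.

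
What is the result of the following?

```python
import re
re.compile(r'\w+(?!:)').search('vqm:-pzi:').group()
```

'vq'

Because the assertion is negative and zero-width, positions next to the forbidden text are skipped.
`search` walks the string left to right and returns the first match it finds.
The match spans [0:2] → 'vq'.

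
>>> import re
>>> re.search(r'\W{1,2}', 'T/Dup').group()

'/'

This matches 1 to 2 of a non-word character.
Unlike `match`, `search` isn't anchored — it looks for the pattern anywhere in the string.
The match spans [1:2] → '/'.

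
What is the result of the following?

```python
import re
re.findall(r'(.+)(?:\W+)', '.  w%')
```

The pattern matches one or more of any character (captured); then one or more of a non-word character (non-capturing group).
Matches: at [0:5] match '.  w%', group 1 = '.  w'.
`findall` collects group 1 from the one match (1 total).

['.  w']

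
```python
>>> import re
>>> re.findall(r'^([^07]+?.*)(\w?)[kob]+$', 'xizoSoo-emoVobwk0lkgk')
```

[('xizoSoo-emoVobwk0lkg', '')]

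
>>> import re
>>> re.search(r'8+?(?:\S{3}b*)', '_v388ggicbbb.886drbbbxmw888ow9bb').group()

'88gg'

Lazy quantifiers expand one character at a time until the remainder of the pattern can match.
The match spans [3:7] → '88gg'.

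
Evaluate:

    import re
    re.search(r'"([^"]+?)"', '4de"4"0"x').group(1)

The match spans [3:6] → '"4"'.
Captured: group 1 = '4'.

'4'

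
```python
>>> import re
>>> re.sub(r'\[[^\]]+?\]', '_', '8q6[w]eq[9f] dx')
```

'8q6_eq_ dx'

Every occurrence is swapped for '_'.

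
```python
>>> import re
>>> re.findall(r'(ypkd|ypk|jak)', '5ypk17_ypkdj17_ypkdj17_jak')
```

['ypk', 'ypkd', 'ypkd', 'jak']

`|` is ordered: at each position the engine commits to the first alternative that works.
Matches: at [1:4] match 'ypk', group 1 = 'ypk'; at [7:11] match 'ypkd', group 1 = 'ypkd'; at [15:19] match 'ypkd', group 1 = 'ypkd'; at [23:26] match 'jak', group 1 = 'jak'.
One capturing group, so `findall` returns just the captured substring from each match — 4 in all.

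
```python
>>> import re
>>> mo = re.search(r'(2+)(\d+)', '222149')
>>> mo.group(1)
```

The match spans [0:6] → '222149'.
Captured: group 1 = '222', group 2 = '149'.

'222'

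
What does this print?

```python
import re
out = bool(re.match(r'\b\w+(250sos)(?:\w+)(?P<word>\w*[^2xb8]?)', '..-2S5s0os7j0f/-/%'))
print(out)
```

False

`match` is anchored at position 0; if the pattern doesn't fit there, it returns None.
Here position 0 doesn't satisfy it, so the call returns None, and `bool(None)` is False.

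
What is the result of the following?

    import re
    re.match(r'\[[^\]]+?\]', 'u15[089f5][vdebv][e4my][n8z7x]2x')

`match` is anchored at position 0; if the pattern doesn't fit there, it returns None.
Here position 0 doesn't satisfy it, so the call returns None.

None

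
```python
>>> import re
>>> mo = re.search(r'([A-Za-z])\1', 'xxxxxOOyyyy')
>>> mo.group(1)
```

'x'

The match spans [0:2] → 'xx'.
Captured: group 1 = 'x'.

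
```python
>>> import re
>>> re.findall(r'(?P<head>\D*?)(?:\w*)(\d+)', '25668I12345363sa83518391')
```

[('', '1')]

Pattern: zero or more of a non-digit (lazy) (captured as 'head'); then zero or more of a word character (non-capturing group); then one or more of a digit (captured).
Scanning left to right: at [0:24] match '25668I12345363sa83518391', groups = ('', '1').
With 2 capturing groups, `findall` returns a 2-tuple per match.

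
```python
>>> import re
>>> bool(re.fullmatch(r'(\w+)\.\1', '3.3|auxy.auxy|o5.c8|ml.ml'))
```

False

`fullmatch` succeeds only if the pattern covers the string from start to end.
Here the string isn't matched end-to-end, so the call returns None, and `bool(None)` is False.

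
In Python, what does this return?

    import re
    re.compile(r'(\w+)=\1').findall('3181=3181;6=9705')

['3181']

`\1` is not a pattern — it's the concrete string captured by group 1, re-applied verbatim.
Walking the string: at [0:9] match '3181=3181', group 1 = '3181'.
Because there's exactly one group, `findall` drops the full match and keeps group 1 from the one hit.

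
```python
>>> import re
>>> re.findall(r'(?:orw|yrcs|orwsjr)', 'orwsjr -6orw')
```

['orw', 'orw']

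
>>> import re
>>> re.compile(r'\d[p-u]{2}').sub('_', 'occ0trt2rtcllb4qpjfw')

'occ_t_cllb_jfw'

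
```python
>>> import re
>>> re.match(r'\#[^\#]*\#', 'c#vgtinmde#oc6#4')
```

None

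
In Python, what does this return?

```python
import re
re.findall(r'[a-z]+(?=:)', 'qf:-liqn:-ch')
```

['qf', 'liqn']

The `(?=…)`/`(?<=…)` assertion just peeks at neighbouring text; it doesn't advance the match position.
With no groups in the pattern, `findall` gives back each whole match — 2 here.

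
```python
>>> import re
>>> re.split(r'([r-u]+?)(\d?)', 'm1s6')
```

The pattern matches one or more of a character in [r-u] (lazy) (captured); then optionally a digit (captured).
Matches to split on: at [2:4] → 's6'.
Because the pattern has a capturing group, `split` also inserts each captured text between the pieces.

['m1', 's', '6', '']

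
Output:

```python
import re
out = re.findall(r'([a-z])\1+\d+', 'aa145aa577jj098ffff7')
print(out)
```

A backreference is literal: `\1` must see the identical characters the first group matched.
Because there's exactly one group, `findall` drops the full match and keeps group 1 from each hit.

['a', 'a', 'j', 'f']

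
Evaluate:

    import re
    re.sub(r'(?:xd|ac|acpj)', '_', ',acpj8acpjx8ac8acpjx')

',_pj8_pjx8_8_pjx'

Alternation tries branches left to right and keeps the first one that lets the overall match succeed at that position.
Matches: at [1:3] → 'ac'; at [6:8] → 'ac'; at [12:14] → 'ac'; at [15:17] → 'ac'.
Each match is replaced by '_'.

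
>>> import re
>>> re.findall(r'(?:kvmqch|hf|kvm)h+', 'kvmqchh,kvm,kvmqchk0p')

Matches: at [0:7] → 'kvmqchh'.
Since nothing is captured, `findall` lists the 1 matched substring directly.

['kvmqchh']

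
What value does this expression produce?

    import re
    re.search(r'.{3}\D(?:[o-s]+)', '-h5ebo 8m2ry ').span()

(1, 6)

This matches exactly 3 of any character, then a non-digit; then one or more of a character in [o-s] (non-capturing group).
`re.search` tries every starting position until one works.
The match spans [1:6] → 'h5ebo'.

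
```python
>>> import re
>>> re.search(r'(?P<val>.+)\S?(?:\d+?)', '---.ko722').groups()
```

The pattern matches one or more of any character (captured as 'val'); then optionally a non-whitespace character; then one or more of a digit (lazy) (non-capturing group).
`search` walks the string left to right and returns the first match it finds.
The match spans [0:9] → '---.ko722'.
Captured: group 1 = '---.ko72'.

('---.ko72',)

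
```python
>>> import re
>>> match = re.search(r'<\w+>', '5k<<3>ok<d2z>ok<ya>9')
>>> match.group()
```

'<3>'

`search` walks the string left to right and returns the first match it finds.
The match spans [3:6] → '<3>'.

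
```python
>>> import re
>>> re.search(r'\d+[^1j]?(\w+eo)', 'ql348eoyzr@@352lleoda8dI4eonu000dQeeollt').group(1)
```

'8eo'

The match spans [2:7] → '348eo'.
Captured: group 1 = '8eo'.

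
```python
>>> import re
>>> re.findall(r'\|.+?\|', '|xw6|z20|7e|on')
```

Walking the string: at [0:5] → '|xw6|'; at [8:12] → '|7e|'.
Since nothing is captured, `findall` lists the 2 matched substrings directly.

['|xw6|', '|7e|']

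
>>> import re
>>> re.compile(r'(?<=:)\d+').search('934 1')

None

The positive lookaround only admits positions where the adjacent text matches; those characters stay outside the span.
Here no position works, so the call returns None.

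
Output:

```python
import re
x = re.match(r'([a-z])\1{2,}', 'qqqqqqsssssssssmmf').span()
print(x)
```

`re.match` only tries the pattern at the start of the string.
The match spans [0:6] → 'qqqqqq'.

(0, 6)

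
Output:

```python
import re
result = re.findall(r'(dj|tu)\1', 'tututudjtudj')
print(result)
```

['tu']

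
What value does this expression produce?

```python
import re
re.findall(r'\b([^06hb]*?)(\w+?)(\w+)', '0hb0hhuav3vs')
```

[('', '0', 'hb0hhuav3vs')]

Pattern: a word boundary (`\b`, zero-width); then zero or more of any character except [06hb] (lazy) (captured); then one or more of a word character (lazy) (captured); then one or more of a word character (captured).
The `?` after the quantifier makes it lazy — it takes as little as possible before letting the rest of the pattern try.
Walking the string: at [0:12] match '0hb0hhuav3vs', groups = ('', '0', 'hb0hhuav3vs').
3 groups means the one result is a tuple of 3 captured strings — 1 here.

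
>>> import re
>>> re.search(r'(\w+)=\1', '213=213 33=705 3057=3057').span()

(0, 7)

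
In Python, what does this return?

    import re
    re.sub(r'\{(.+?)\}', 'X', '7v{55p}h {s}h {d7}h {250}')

'7vXh Xh Xh X'

Matches: at [2:7] → '{55p}'; at [9:12] → '{s}'; at [14:18] → '{d7}'; at [20:25] → '{250}'.
Every occurrence is swapped for 'X'.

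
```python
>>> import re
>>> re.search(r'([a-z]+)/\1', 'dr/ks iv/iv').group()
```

'iv/iv'

After group 1 captures some text, `\1` only succeeds where that same text appears again.
`re.search` tries every starting position until one works.
The match spans [6:11] → 'iv/iv'.
Captured: group 1 = 'iv'.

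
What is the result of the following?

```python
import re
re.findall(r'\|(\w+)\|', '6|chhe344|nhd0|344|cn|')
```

['chhe344', '344']

Matches: at [1:10] match '|chhe344|', group 1 = 'chhe344'; at [14:19] match '|344|', group 1 = '344'.
One capturing group, so `findall` returns just the captured substring from each match — 2 in all.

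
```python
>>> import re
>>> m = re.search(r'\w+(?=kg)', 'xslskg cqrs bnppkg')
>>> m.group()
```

'xsls'

The lookaround is zero-width — it requires the adjacent text to match without consuming it, so the asserted text isn't part of the match.
`re.search` tries every starting position until one works.
The match spans [0:4] → 'xsls'.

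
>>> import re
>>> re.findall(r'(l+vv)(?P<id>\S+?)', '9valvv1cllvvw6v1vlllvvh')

With the lazy modifier that quantifier settles for the fewest repetitions that let the rest of the pattern succeed (the atoms after it are unaffected and can still be greedy).
With 2 capturing groups, `findall` returns a 2-tuple per match.

[('lvv', '1'), ('llvv', 'w'), ('lllvv', 'h')]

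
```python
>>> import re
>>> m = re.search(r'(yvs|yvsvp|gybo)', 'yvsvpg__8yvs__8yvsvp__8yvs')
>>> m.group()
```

'yvs'

Alternation tries branches left to right and keeps the first one that lets the overall match succeed at that position.
`search` walks the string left to right and returns the first match it finds.
The match spans [0:3] → 'yvs'.
Captured: group 1 = 'yvs'.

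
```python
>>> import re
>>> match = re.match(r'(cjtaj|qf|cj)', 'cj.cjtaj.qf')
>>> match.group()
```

`re.match` only tries the pattern at the start of the string.
The match spans [0:2] → 'cj'.
Captured: group 1 = 'cj'.

'cj'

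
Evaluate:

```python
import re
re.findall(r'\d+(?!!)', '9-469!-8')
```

['9', '46', '8']

A negative assertion filters positions out without eating any characters.
Since nothing is captured, `findall` lists the 3 matched substrings directly.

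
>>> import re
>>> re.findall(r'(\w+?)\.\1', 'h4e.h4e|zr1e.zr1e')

['h4e', 'zr1e']

A backreference is literal: `\1` must see the identical characters the first group matched.
Scanning left to right: at [0:7] match 'h4e.h4e', group 1 = 'h4e'; at [8:17] match 'zr1e.zr1e', group 1 = 'zr1e'.
Because there's exactly one group, `findall` drops the full match and keeps group 1 from each hit.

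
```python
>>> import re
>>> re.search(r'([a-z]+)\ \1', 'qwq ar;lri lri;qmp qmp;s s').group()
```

'lri lri'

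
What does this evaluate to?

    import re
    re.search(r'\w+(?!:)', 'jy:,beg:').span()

(0, 1)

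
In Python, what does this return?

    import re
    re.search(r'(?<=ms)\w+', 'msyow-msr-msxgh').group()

'yow'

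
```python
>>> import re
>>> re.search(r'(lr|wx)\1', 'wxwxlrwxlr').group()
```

`\1` has to match the exact text group 1 already captured.
The match spans [0:4] → 'wxwx'.

'wxwx'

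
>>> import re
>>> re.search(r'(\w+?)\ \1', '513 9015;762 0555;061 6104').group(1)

'61'

The match spans [19:24] → '61 61'.
Captured: group 1 = '61'.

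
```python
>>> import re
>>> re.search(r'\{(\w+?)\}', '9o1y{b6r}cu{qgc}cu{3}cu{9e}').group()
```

'{b6r}'

The match spans [4:9] → '{b6r}'.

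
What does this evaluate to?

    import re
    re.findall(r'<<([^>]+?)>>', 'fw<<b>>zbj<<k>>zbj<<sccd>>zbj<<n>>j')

One capturing group, so `findall` returns just the captured substring from each match — 4 in all.

['b', 'k', 'sccd', 'n']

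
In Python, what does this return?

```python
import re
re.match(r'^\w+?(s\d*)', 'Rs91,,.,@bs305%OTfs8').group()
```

This matches anchored at the start of the string; then one or more of a word character (lazy); then the literal 's', then zero or more of a digit (captured).
`re.match` only tries the pattern at the start of the string.
The match spans [0:4] → 'Rs91'.
Captured: group 1 = 's91'.

'Rs91'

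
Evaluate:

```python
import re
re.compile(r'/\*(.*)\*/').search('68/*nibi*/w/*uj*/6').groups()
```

('nibi*/w/*uj',)

Unlike `match`, `search` isn't anchored — it looks for the pattern anywhere in the string.
The match spans [2:17] → '/*nibi*/w/*uj*/'.
Captured: group 1 = 'nibi*/w/*uj'.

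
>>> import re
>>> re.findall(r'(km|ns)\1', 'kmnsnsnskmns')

['ns']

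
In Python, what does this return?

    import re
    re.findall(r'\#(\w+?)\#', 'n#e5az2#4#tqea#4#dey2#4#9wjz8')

Scanning left to right: at [1:8] match '#e5az2#', group 1 = 'e5az2'; at [9:15] match '#tqea#', group 1 = 'tqea'; at [16:22] match '#dey2#', group 1 = 'dey2'.
Because there's exactly one group, `findall` drops the full match and keeps group 1 from each hit.

['e5az2', 'tqea', 'dey2']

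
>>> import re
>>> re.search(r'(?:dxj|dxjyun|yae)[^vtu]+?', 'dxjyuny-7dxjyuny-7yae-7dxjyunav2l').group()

'dxjy'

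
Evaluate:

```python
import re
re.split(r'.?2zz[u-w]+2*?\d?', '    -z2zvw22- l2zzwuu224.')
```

The pattern matches optionally any character, then the literal '2zz'; then one or more of a character in [u-w], then zero or more of the literal '2' (lazy), then optionally a digit.
The `?` after the quantifier makes it lazy — it takes as little as possible before letting the rest of the pattern try.
Matches to split on: at [14:22] → 'l2zzwuu2'.
Splitting on the pattern gives 2 pieces.

['    -z2zvw22- ', '24.']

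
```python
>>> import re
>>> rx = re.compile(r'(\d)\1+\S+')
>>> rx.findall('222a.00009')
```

`\1` has to match the exact text group 1 already captured.
Because there's exactly one group, `findall` drops the full match and keeps group 1 from the one hit.

['2']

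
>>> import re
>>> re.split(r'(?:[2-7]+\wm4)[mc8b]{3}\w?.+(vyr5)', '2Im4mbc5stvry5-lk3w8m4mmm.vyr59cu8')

['', 'vyr5', '9cu8']

This matches one or more of a character in [2-7], then a word character, then the literal 'm4' (non-capturing group); then exactly 3 of one of [mc8b], then optionally a word character, then one or more of any character; then the literal 'vy', then the literal 'r5' (captured).
Matches to split on: at [0:30] → '2Im4mbc5stvry5-lk3w8m4mmm.vyr5'.
With a capturing group present, the delimiter's captured portion is kept in the result list.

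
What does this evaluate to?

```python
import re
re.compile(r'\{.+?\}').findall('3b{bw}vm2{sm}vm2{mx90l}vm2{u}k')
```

Lazy quantifiers expand one character at a time until the remainder of the pattern can match.
Matches: at [2:6] → '{bw}'; at [9:13] → '{sm}'; at [16:23] → '{mx90l}'; at [26:29] → '{u}'.
`findall` yields the raw match text (4 of them) because the pattern has no groups.

['{bw}', '{sm}', '{mx90l}', '{u}']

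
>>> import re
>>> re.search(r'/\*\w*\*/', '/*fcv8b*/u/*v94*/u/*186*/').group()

'/*fcv8b*/'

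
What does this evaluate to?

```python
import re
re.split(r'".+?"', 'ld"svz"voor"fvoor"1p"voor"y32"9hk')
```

A non-greedy quantifier consumes as few characters as it can — just enough that the remainder of the pattern still matches from where it stops; whatever follows it matches normally.
Matches to split on: at [2:7] → '"svz"'; at [11:18] → '"fvoor"'; at [20:26] → '"voor"'.
Each match becomes a cut point; 4 segments remain.

['ld', 'voor', '1p', 'y32"9hk']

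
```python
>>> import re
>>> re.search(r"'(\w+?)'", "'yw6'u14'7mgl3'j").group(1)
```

'yw6'

`search` walks the string left to right and returns the first match it finds.
The match spans [0:5] → "'yw6'".
Captured: group 1 = 'yw6'.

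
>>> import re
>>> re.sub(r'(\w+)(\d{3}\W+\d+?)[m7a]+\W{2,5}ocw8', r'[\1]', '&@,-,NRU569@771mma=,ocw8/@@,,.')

'&@,-,[NRU]/@@,,.'

This matches one or more of a word character (captured); then exactly 3 of a digit, then one or more of a non-word character, then one or more of a digit (lazy) (captured); then one or more of one of [m7a]; then 2 to 5 of a non-word character, then the literal 'oc', then the literal 'w8'.
Matches: at [5:24] → 'NRU569@771mma=,ocw8'.
The replacement refers to a captured group, so each match is rewritten using its own captured text.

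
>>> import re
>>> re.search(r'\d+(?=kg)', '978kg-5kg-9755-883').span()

(0, 3)

Because the assertion is zero-width, the text it checks is not consumed and won't appear in the result.
`re.search` scans for the first position where the pattern succeeds.
The match spans [0:3] → '978'.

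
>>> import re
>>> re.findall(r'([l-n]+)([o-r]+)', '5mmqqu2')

[('mm', 'qq')]

Pattern: one or more of a character in [l-n] (captured); then one or more of a character in [o-r] (captured).
Matches: at [1:5] match 'mmqq', groups = ('mm', 'qq').
With 2 capturing groups, `findall` returns a 2-tuple per match.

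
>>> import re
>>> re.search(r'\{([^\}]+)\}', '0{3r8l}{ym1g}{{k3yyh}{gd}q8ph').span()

(1, 7)

`re.search` tries every starting position until one works.
The match spans [1:7] → '{3r8l}'.
Captured: group 1 = '3r8l'.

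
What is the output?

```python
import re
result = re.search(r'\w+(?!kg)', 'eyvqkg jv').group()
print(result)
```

eyvqkg

The negative lookahead/lookbehind blocks any match where the forbidden context is present.
The match spans [0:6] → 'eyvqkg'.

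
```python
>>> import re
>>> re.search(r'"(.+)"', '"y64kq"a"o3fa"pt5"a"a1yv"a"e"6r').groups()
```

('y64kq"a"o3fa"pt5"a"a1yv"a"e',)

`re.search` scans for the first position where the pattern succeeds.
The match spans [0:29] → '"y64kq"a"o3fa"pt5"a"a1yv"a"e"'.
Captured: group 1 = 'y64kq"a"o3fa"pt5"a"a1yv"a"e'.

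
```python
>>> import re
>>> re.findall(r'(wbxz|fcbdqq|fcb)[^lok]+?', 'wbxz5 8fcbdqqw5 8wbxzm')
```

`|` is ordered: at each position the engine commits to the first alternative that works.
Walking the string: at [0:5] match 'wbxz5', group 1 = 'wbxz'; at [7:14] match 'fcbdqqw', group 1 = 'fcbdqq'; at [17:22] match 'wbxzm', group 1 = 'wbxz'.
`findall` collects group 1 from each match (3 total).

['wbxz', 'fcbdqq', 'wbxz']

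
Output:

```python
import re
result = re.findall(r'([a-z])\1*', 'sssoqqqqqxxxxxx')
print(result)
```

['s', 'o', 'q', 'x']

`\1` has to match the exact text group 1 already captured.
`findall` collects group 1 from each match (4 total).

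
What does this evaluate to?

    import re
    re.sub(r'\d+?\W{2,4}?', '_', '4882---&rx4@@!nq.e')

A non-greedy quantifier consumes as few characters as it can — just enough that the remainder of the pattern still matches from where it stops; whatever follows it matches normally.
Each match is replaced by '_'.

'_-&rx_!nq.e'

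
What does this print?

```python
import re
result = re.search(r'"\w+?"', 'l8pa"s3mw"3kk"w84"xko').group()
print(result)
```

"s3mw"

The match spans [4:10] → '"s3mw"'.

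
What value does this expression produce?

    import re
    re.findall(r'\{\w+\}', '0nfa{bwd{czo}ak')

['{czo}']

No capturing groups, so `findall` returns the 1 full match string.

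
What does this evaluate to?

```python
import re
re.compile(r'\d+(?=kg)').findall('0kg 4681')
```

['0']

Because the assertion is zero-width, the text it checks is not consumed and won't appear in the result.
No capturing groups, so `findall` returns the 1 full match string.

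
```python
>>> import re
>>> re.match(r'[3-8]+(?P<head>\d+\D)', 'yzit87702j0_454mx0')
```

None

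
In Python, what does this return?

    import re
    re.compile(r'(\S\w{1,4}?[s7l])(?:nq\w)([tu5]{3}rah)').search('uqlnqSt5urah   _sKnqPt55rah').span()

(0, 12)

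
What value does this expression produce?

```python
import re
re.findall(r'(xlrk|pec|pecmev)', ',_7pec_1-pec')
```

['pec', 'pec']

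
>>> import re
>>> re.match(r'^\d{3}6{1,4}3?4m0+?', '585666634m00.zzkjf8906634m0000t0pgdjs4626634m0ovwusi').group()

Pattern: anchored at the start of the string; then exactly 3 of a digit, then 1 to 4 of the literal '6'; then optionally a literal '3', then the literal '4m', then one or more of the literal '0' (lazy).
`re.match` won't scan ahead — the pattern has to work from the very first character.
The match spans [0:11] → '585666634m0'.

'585666634m0'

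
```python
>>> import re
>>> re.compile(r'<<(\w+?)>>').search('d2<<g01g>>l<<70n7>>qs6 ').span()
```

(2, 10)

`re.search` scans for the first position where the pattern succeeds.
The match spans [2:10] → '<<g01g>>'.
Captured: group 1 = 'g01g'.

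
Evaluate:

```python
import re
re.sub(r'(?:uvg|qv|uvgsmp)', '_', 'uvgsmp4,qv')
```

Alternation isn't longest-match — the leftmost alternative that fits at this position is chosen.
Every occurrence is swapped for '_'.

'_smp4,_'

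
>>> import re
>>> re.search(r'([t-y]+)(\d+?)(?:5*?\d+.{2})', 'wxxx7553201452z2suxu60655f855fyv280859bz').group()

'wxxx7553201452z2'

The match spans [0:16] → 'wxxx7553201452z2'.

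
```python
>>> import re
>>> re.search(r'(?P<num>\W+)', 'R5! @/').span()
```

(2, 6)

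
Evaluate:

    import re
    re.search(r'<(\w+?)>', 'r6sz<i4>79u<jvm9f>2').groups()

The match spans [4:8] → '<i4>'.
Captured: group 1 = 'i4'.

('i4',)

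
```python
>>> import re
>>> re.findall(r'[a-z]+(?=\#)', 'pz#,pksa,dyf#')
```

['pz', 'dyf']

Lookahead/lookbehind check context without consuming it, so the matched span excludes the asserted characters.
`findall` yields the raw match text (2 of them) because the pattern has no groups.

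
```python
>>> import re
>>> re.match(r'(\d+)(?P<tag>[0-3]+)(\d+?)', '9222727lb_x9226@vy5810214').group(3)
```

The match spans [0:7] → '9222727'.
Captured: group 1 = '92227', group 2 = '2', group 3 = '7'.

'7'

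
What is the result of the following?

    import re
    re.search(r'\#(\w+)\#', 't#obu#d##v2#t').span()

(1, 6)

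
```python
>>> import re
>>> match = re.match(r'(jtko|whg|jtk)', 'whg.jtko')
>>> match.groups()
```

('whg',)

The match spans [0:3] → 'whg'.
Captured: group 1 = 'whg'.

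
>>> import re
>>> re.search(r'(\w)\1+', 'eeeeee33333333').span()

The backreference `\1` re-matches whatever the first group consumed, character for character.
The match spans [0:6] → 'eeeeee'.

(0, 6)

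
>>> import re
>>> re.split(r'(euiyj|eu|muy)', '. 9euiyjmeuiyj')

`|` is ordered: at each position the engine commits to the first alternative that works.
`re.split` interleaves the captured-group text with the surrounding fragments.

['. 9', 'euiyj', 'm', 'euiyj', '']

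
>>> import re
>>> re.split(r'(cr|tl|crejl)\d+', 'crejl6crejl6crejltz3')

Matches to split on: at [0:6] → 'crejl6'; at [6:12] → 'crejl6'.
`re.split` interleaves the captured-group text with the surrounding fragments.

['', 'crejl', '', 'crejl', 'crejltz3']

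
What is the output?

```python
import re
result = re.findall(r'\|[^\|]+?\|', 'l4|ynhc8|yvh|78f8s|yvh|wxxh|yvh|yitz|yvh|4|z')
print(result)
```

Scanning left to right: at [2:9] → '|ynhc8|'; at [12:19] → '|78f8s|'; at [22:28] → '|wxxh|'; at [31:37] → '|yitz|'; at [40:43] → '|4|'.
Since nothing is captured, `findall` lists the 5 matched substrings directly.

['|ynhc8|', '|78f8s|', '|wxxh|', '|yitz|', '|4|']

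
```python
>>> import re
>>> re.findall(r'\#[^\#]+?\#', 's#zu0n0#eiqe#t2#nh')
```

['#zu0n0#', '#t2#']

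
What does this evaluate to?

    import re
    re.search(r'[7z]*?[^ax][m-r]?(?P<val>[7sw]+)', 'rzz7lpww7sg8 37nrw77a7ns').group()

'zz7'

Pattern: zero or more of one of [7z] (lazy), then any character except [ax], then optionally a character in [m-r]; then one or more of one of [7sw] (captured as 'val').
`search` walks the string left to right and returns the first match it finds.
The match spans [1:4] → 'zz7'.
Captured: group 1 = '7'.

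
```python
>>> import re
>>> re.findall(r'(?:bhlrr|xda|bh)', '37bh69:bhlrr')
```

`|` is ordered: at each position the engine commits to the first alternative that works.
Walking the string: at [2:4] → 'bh'; at [7:12] → 'bhlrr'.
No capturing groups, so `findall` returns the 2 full match strings.

['bh', 'bhlrr']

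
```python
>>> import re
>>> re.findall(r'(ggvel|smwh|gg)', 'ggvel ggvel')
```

['ggvel', 'ggvel']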